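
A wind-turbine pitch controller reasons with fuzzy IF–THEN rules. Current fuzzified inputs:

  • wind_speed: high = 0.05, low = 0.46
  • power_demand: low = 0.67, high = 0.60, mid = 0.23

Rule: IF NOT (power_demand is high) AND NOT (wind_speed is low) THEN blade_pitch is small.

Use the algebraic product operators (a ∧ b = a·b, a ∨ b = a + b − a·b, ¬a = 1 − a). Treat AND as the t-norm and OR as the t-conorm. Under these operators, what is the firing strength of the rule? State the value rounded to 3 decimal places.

firing strength: ¬high=1−0.60=0.40, ¬low=1−0.46=0.54; AND[a·b] → w = 0.2160

0.216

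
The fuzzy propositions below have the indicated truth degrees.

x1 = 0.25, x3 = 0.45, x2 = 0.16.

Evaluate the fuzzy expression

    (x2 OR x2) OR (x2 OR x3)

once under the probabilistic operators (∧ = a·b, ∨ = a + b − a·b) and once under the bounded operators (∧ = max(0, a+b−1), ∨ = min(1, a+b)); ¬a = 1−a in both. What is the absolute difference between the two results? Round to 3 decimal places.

Under probabilistic:
  x2 OR x2 = a + b − a·b on (0.1600, 0.1600) = 0.2944
  x2 OR x3 = a + b − a·b on (0.1600, 0.4500) = 0.5380
  (x2 OR x2) OR (x2 OR x3) = a + b − a·b on (0.2944, 0.5380) = 0.6740
  → value = 0.6740
Under bounded:
  x2 OR x2 = min(1, a+b) on (0.16, 0.16) = 0.32
  x2 OR x3 = min(1, a+b) on (0.16, 0.45) = 0.61
  (x2 OR x2) OR (x2 OR x3) = min(1, a+b) on (0.32, 0.61) = 0.93
  → value = 0.9300
|0.6740 − 0.9300| = 0.256

0.256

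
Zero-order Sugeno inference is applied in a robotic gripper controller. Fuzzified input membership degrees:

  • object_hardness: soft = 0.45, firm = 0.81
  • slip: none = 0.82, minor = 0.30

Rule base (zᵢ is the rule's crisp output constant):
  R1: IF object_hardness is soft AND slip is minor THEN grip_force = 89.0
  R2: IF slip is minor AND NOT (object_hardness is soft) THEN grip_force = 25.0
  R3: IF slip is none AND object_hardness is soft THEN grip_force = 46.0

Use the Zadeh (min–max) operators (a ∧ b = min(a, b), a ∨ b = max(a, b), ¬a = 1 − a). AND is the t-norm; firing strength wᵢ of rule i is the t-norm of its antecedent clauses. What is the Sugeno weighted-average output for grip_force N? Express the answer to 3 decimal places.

R1 (z=89.0): soft=0.45, minor=0.30; AND[min(a, b)] → w = 0.30
R2 (z=25.0): minor=0.30, ¬soft=1−0.45=0.55; AND[min(a, b)] → w = 0.30
R3 (z=46.0): none=0.82, soft=0.45; AND[min(a, b)] → w = 0.45
Weighted average = (0.30·89.0 + 0.30·25.0 + 0.45·46.0) / (0.30 + 0.30 + 0.45)
  = 54.9000 / 1.0500 = 52.286

52.286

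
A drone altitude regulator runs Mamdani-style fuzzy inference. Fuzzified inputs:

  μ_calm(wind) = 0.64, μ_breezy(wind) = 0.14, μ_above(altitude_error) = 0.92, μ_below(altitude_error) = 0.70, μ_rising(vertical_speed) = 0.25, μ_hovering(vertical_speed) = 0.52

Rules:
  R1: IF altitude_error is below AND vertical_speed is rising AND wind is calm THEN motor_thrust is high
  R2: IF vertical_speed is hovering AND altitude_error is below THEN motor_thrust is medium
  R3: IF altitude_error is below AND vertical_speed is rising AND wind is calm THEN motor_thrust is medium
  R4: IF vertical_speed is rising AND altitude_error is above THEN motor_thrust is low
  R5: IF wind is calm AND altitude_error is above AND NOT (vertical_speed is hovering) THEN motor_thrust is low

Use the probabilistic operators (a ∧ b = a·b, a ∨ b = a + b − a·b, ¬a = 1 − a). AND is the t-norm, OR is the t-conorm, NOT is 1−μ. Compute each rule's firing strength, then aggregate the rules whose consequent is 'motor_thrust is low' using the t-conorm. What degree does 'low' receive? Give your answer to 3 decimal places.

0.448

R1: below=0.70, rising=0.25, calm=0.64; AND[a·b] → w = 0.1120
R2: hovering=0.52, below=0.70; AND[a·b] → w = 0.3640
R3: below=0.70, rising=0.25, calm=0.64; AND[a·b] → w = 0.1120
R4: rising=0.25, above=0.92; AND[a·b] → w = 0.2300
R5: calm=0.64, above=0.92, ¬hovering=1−0.52=0.48; AND[a·b] → w = 0.2826
Rules with consequent 'low': {R4, R5} → strengths 0.2300, 0.2826
Aggregate via t-conorm [a + b − a·b]: 0.4476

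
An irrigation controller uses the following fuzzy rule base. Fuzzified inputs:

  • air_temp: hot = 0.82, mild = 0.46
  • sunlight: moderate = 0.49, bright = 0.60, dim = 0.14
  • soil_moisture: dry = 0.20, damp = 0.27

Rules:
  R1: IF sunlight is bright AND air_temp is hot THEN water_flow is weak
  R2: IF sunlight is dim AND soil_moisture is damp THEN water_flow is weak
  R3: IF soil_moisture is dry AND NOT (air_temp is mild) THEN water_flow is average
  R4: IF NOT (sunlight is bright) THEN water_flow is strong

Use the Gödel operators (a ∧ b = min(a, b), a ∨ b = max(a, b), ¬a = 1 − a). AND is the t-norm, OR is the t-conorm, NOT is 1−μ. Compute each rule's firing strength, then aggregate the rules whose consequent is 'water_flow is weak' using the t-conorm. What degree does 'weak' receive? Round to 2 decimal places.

0.60

R1: bright=0.60, hot=0.82; AND[min(a, b)] → w = 0.60
R2: dim=0.14, damp=0.27; AND[min(a, b)] → w = 0.14
R3: dry=0.20, ¬mild=1−0.46=0.54; AND[min(a, b)] → w = 0.20
R4: ¬bright=1−0.60=0.40 → w = 0.40
Rules with consequent 'weak': {R1, R2} → strengths 0.60, 0.14
Aggregate via t-conorm [max(a, b)]: 0.60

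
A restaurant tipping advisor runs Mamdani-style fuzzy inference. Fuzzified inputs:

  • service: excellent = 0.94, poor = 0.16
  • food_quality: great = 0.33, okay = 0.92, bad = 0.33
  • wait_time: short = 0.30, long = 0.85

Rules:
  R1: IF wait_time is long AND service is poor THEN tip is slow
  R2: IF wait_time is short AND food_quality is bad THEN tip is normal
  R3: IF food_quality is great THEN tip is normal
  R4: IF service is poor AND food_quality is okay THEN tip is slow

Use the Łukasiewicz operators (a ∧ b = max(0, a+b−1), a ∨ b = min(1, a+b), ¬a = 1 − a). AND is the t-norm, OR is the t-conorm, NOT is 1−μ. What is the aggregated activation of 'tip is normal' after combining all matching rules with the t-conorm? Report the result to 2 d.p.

0.33

R1: long=0.85, poor=0.16; AND[max(0, a+b−1)] → w = 0.01
R2: short=0.30, bad=0.33; AND[max(0, a+b−1)] → w = 0.00
R3: great=0.33 → w = 0.33
R4: poor=0.16, okay=0.92; AND[max(0, a+b−1)] → w = 0.08
Rules with consequent 'normal': {R2, R3} → strengths 0.00, 0.33
Aggregate via t-conorm [min(1, a+b)]: 0.33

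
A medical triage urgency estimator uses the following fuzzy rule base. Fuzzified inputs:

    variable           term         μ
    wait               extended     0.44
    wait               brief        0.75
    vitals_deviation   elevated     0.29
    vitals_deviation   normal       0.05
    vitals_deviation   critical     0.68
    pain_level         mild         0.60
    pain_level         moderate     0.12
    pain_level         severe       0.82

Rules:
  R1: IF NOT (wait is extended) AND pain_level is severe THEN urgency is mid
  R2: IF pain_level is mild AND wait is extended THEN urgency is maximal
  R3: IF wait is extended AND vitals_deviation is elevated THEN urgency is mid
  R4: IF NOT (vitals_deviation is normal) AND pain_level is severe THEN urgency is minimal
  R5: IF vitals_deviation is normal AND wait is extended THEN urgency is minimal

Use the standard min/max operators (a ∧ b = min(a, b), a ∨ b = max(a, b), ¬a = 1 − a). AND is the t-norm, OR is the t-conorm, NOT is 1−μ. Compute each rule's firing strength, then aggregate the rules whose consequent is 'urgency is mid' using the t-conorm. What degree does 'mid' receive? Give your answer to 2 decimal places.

R1: ¬extended=1−0.44=0.56, severe=0.82; AND[min(a, b)] → w = 0.56
R2: mild=0.60, extended=0.44; AND[min(a, b)] → w = 0.44
R3: extended=0.44, elevated=0.29; AND[min(a, b)] → w = 0.29
R4: ¬normal=1−0.05=0.95, severe=0.82; AND[min(a, b)] → w = 0.82
R5: normal=0.05, extended=0.44; AND[min(a, b)] → w = 0.05
Rules with consequent 'mid': {R1, R3} → strengths 0.56, 0.29
Aggregate via t-conorm [max(a, b)]: 0.56

0.56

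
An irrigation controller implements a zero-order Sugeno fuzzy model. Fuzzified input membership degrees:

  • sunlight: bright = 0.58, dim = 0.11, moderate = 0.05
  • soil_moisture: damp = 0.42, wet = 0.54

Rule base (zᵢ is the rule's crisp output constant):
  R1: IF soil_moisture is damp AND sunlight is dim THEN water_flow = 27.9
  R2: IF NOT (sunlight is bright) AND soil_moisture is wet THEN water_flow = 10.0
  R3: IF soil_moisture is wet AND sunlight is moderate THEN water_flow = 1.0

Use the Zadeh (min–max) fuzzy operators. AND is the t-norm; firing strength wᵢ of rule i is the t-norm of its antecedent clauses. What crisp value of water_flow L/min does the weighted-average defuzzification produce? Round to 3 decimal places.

R1 (z=27.9): damp=0.42, dim=0.11; AND[min(a, b)] → w = 0.11
R2 (z=10.0): ¬bright=1−0.58=0.42, wet=0.54; AND[min(a, b)] → w = 0.42
R3 (z=1.0): wet=0.54, moderate=0.05; AND[min(a, b)] → w = 0.05
Weighted average = (0.11·27.9 + 0.42·10.0 + 0.05·1.0) / (0.11 + 0.42 + 0.05)
  = 7.3190 / 0.5800 = 12.619

12.619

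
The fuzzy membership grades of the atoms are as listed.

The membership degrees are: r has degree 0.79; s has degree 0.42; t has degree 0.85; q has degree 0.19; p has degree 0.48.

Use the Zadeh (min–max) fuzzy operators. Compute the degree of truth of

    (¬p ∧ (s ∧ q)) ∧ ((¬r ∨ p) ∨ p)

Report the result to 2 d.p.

0.19

¬p = 1 − 0.48 = 0.52
s ∧ q = min(a, b) on (0.42, 0.19) = 0.19
¬p ∧ (s ∧ q) = min(a, b) on (0.52, 0.19) = 0.19
¬r = 1 − 0.79 = 0.21
¬r ∨ p = max(a, b) on (0.21, 0.48) = 0.48
(¬r ∨ p) ∨ p = max(a, b) on (0.48, 0.48) = 0.48
(¬p ∧ (s ∧ q)) ∧ ((¬r ∨ p) ∨ p) = min(a, b) on (0.19, 0.48) = 0.19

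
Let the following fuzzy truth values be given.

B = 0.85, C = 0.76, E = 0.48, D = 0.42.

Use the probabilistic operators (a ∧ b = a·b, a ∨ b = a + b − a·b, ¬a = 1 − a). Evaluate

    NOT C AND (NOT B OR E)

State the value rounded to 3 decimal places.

0.134

NOT C = 1 − 0.7600 = 0.2400
NOT B = 1 − 0.8500 = 0.1500
NOT B OR E = a + b − a·b on (0.1500, 0.4800) = 0.5580
NOT C AND (NOT B OR E) = a·b on (0.2400, 0.5580) = 0.1339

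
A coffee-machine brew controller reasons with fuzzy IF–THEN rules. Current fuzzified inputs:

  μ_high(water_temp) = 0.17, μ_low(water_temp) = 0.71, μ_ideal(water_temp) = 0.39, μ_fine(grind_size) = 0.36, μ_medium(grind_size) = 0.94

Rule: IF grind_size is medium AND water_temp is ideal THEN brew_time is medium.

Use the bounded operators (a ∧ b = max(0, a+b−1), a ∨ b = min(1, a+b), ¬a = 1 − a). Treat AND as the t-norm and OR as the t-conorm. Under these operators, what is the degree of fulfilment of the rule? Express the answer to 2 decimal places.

firing strength: medium=0.94, ideal=0.39; AND[max(0, a+b−1)] → w = 0.33

0.33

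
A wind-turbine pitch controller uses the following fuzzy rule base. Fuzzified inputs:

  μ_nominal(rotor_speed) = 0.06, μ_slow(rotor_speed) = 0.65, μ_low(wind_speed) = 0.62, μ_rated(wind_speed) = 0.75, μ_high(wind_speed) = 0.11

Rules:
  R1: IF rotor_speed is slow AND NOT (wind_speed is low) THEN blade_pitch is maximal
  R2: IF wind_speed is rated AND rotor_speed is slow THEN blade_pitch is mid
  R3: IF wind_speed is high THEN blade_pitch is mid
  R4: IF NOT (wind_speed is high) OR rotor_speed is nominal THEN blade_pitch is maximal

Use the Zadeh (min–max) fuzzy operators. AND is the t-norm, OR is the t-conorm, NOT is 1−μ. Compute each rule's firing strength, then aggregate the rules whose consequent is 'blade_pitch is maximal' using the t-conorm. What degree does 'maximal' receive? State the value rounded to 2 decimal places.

R1: slow=0.65, ¬low=1−0.62=0.38; AND[min(a, b)] → w = 0.38
R2: rated=0.75, slow=0.65; AND[min(a, b)] → w = 0.65
R3: high=0.11 → w = 0.11
R4: ¬high=1−0.11=0.89, nominal=0.06; OR[max(a, b)] → w = 0.89
Rules with consequent 'maximal': {R1, R4} → strengths 0.38, 0.89
Aggregate via t-conorm [max(a, b)]: 0.89

0.89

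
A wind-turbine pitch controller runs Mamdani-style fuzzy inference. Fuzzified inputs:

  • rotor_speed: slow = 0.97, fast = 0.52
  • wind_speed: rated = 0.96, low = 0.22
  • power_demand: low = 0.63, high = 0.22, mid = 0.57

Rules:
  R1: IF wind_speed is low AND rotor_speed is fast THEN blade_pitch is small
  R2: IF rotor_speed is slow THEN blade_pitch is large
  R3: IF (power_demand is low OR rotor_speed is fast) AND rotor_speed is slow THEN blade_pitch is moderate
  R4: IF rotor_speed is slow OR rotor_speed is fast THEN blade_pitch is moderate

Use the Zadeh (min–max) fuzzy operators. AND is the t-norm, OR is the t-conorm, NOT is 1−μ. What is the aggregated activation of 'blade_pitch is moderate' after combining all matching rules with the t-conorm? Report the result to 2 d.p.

R1: low=0.22, fast=0.52; AND[min(a, b)] → w = 0.22
R2: slow=0.97 → w = 0.97
R3: (low=0.63 OR fast=0.52) = 0.63; AND[min(a, b)] with slow=0.97 → w = 0.63
R4: slow=0.97, fast=0.52; OR[max(a, b)] → w = 0.97
Rules with consequent 'moderate': {R3, R4} → strengths 0.63, 0.97
Aggregate via t-conorm [max(a, b)]: 0.97

0.97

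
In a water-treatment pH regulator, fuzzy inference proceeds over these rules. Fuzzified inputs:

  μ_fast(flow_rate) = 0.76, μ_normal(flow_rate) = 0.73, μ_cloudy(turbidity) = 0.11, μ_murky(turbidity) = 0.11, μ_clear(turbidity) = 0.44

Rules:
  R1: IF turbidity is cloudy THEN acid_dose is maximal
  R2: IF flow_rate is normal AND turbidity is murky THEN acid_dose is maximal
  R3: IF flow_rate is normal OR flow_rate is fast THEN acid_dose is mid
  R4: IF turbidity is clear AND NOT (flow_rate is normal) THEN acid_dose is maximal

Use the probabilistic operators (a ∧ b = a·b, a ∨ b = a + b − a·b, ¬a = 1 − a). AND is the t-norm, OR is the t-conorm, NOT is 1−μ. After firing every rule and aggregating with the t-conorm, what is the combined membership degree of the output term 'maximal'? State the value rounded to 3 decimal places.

R1: cloudy=0.11 → w = 0.1100
R2: normal=0.73, murky=0.11; AND[a·b] → w = 0.0803
R3: normal=0.73, fast=0.76; OR[a + b − a·b] → w = 0.9352
R4: clear=0.44, ¬normal=1−0.73=0.27; AND[a·b] → w = 0.1188
Rules with consequent 'maximal': {R1, R2, R4} → strengths 0.1100, 0.0803, 0.1188
Aggregate via t-conorm [a + b − a·b]: 0.2787

0.279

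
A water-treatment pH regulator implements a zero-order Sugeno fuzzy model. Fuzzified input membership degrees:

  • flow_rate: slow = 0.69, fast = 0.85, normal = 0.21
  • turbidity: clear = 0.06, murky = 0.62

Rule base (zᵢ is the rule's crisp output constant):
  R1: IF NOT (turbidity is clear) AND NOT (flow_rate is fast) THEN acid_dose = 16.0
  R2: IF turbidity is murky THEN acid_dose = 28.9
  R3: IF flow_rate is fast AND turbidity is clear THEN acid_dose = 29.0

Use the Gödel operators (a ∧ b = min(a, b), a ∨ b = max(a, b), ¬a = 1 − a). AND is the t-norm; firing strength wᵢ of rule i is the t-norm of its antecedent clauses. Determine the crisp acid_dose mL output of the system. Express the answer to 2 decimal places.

R1 (z=16.0): ¬clear=1−0.06=0.94, ¬fast=1−0.85=0.15; AND[min(a, b)] → w = 0.15
R2 (z=28.9): murky=0.62 → w = 0.62
R3 (z=29.0): fast=0.85, clear=0.06; AND[min(a, b)] → w = 0.06
Weighted average = (0.15·16.0 + 0.62·28.9 + 0.06·29.0) / (0.15 + 0.62 + 0.06)
  = 22.0580 / 0.8300 = 26.58

26.58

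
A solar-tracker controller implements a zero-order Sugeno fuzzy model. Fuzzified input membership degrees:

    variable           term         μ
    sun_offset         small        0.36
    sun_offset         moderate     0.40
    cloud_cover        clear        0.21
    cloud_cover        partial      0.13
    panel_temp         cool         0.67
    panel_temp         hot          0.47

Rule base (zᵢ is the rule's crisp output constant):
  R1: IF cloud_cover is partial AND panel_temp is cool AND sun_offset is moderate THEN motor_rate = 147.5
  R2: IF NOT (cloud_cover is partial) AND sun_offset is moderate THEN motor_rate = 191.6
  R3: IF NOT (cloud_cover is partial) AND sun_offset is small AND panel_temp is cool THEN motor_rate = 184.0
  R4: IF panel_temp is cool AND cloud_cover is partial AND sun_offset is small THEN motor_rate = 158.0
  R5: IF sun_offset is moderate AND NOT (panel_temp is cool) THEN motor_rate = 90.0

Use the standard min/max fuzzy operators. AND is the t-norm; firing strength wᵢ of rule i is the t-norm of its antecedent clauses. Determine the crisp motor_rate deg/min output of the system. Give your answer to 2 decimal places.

R1 (z=147.5): partial=0.13, cool=0.67, moderate=0.40; AND[min(a, b)] → w = 0.13
R2 (z=191.6): ¬partial=1−0.13=0.87, moderate=0.40; AND[min(a, b)] → w = 0.40
R3 (z=184.0): ¬partial=1−0.13=0.87, small=0.36, cool=0.67; AND[min(a, b)] → w = 0.36
R4 (z=158.0): cool=0.67, partial=0.13, small=0.36; AND[min(a, b)] → w = 0.13
R5 (z=90.0): moderate=0.40, ¬cool=1−0.67=0.33; AND[min(a, b)] → w = 0.33
Weighted average = (0.13·147.5 + 0.40·191.6 + 0.36·184.0 + 0.13·158.0 + 0.33·90.0) / (0.13 + 0.40 + 0.36 + 0.13 + 0.33)
  = 212.2950 / 1.3500 = 157.26

157.26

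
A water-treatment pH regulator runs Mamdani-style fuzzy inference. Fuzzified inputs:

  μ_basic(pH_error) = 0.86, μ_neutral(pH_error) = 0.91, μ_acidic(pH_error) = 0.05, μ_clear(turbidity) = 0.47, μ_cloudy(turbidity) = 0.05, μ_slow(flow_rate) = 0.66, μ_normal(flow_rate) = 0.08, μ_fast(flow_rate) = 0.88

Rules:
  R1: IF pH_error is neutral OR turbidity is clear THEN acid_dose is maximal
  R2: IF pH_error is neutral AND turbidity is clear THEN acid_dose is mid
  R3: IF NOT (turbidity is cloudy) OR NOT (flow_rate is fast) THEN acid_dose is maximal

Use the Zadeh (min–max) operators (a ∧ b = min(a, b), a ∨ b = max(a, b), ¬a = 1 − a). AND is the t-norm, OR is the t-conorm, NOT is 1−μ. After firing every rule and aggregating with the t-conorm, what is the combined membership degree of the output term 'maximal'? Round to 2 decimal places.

0.95

R1: neutral=0.91, clear=0.47; OR[max(a, b)] → w = 0.91
R2: neutral=0.91, clear=0.47; AND[min(a, b)] → w = 0.47
R3: ¬cloudy=1−0.05=0.95, ¬fast=1−0.88=0.12; OR[max(a, b)] → w = 0.95
Rules with consequent 'maximal': {R1, R3} → strengths 0.91, 0.95
Aggregate via t-conorm [max(a, b)]: 0.95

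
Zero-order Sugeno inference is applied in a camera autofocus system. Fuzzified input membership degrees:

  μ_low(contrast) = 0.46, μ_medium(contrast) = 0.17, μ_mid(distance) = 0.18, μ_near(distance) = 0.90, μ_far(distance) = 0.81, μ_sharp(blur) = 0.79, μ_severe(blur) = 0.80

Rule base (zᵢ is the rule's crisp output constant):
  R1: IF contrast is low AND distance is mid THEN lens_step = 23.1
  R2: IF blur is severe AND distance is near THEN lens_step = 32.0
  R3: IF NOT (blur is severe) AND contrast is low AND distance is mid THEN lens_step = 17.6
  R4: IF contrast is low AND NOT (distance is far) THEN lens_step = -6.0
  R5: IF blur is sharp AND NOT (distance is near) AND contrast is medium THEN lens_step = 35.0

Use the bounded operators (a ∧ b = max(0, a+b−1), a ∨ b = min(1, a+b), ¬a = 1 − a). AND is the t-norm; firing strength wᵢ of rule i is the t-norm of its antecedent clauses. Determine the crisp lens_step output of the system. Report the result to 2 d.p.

R1 (z=23.1): low=0.46, mid=0.18; AND[max(0, a+b−1)] → w = 0.00
R2 (z=32.0): severe=0.80, near=0.90; AND[max(0, a+b−1)] → w = 0.70
R3 (z=17.6): ¬severe=1−0.80=0.20, low=0.46, mid=0.18; AND[max(0, a+b−1)] → w = 0.00
R4 (z=-6.0): low=0.46, ¬far=1−0.81=0.19; AND[max(0, a+b−1)] → w = 0.00
R5 (z=35.0): sharp=0.79, ¬near=1−0.90=0.10, medium=0.17; AND[max(0, a+b−1)] → w = 0.00
Weighted average = (0.00·23.1 + 0.70·32.0 + 0.00·17.6 + 0.00·-6.0 + 0.00·35.0) / (0.00 + 0.70 + 0.00 + 0.00 + 0.00)
  = 22.4000 / 0.7000 = 32.00

32.00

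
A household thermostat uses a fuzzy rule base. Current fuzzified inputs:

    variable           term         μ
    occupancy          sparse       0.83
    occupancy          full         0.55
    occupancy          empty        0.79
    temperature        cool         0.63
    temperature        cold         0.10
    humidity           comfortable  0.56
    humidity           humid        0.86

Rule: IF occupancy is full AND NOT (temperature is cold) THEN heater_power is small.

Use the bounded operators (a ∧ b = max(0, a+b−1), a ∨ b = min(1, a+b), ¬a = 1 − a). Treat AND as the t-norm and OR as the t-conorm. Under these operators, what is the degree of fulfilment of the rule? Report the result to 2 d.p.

firing strength: full=0.55, ¬cold=1−0.10=0.90; AND[max(0, a+b−1)] → w = 0.45

0.45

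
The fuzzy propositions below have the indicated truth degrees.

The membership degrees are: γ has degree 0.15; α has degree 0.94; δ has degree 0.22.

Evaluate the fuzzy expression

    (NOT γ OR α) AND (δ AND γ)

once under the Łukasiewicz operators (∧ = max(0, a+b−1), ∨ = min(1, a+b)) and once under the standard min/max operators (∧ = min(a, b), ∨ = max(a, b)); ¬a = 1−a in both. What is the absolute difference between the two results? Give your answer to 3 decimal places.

0.150

Under Łukasiewicz:
  NOT γ = 1 − 0.15 = 0.85
  NOT γ OR α = min(1, a+b) on (0.85, 0.94) = 1.00
  δ AND γ = max(0, a+b−1) on (0.22, 0.15) = 0.00
  (NOT γ OR α) AND (δ AND γ) = max(0, a+b−1) on (1.00, 0.00) = 0.00
  → value = 0.0000
Under standard min/max:
  NOT γ = 1 − 0.15 = 0.85
  NOT γ OR α = max(a, b) on (0.85, 0.94) = 0.94
  δ AND γ = min(a, b) on (0.22, 0.15) = 0.15
  (NOT γ OR α) AND (δ AND γ) = min(a, b) on (0.94, 0.15) = 0.15
  → value = 0.1500
|0.0000 − 0.1500| = 0.150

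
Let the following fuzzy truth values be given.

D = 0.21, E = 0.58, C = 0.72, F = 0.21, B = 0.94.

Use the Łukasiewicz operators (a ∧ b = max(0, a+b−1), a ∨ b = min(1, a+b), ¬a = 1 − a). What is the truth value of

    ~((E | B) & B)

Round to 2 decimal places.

0.06

E | B = min(1, a+b) on (0.58, 0.94) = 1.00
(E | B) & B = max(0, a+b−1) on (1.00, 0.94) = 0.94
~((E | B) & B) = 1 − 0.94 = 0.06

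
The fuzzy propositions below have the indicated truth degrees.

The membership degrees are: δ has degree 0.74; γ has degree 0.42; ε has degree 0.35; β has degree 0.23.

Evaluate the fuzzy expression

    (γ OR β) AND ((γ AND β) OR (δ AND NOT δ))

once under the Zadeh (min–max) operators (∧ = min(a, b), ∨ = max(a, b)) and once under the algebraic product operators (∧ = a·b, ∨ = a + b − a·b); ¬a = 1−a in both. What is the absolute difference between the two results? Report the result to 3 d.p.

Under Zadeh (min–max):
  γ OR β = max(a, b) on (0.42, 0.23) = 0.42
  γ AND β = min(a, b) on (0.42, 0.23) = 0.23
  NOT δ = 1 − 0.74 = 0.26
  δ AND NOT δ = min(a, b) on (0.74, 0.26) = 0.26
  (γ AND β) OR (δ AND NOT δ) = max(a, b) on (0.23, 0.26) = 0.26
  (γ OR β) AND ((γ AND β) OR (δ AND NOT δ)) = min(a, b) on (0.42, 0.26) = 0.26
  → value = 0.2600
Under algebraic product:
  γ OR β = a + b − a·b on (0.4200, 0.2300) = 0.5534
  γ AND β = a·b on (0.4200, 0.2300) = 0.0966
  NOT δ = 1 − 0.7400 = 0.2600
  δ AND NOT δ = a·b on (0.7400, 0.2600) = 0.1924
  (γ AND β) OR (δ AND NOT δ) = a + b − a·b on (0.0966, 0.1924) = 0.2704
  (γ OR β) AND ((γ AND β) OR (δ AND NOT δ)) = a·b on (0.5534, 0.2704) = 0.1496
  → value = 0.1496
|0.2600 − 0.1496| = 0.110

0.110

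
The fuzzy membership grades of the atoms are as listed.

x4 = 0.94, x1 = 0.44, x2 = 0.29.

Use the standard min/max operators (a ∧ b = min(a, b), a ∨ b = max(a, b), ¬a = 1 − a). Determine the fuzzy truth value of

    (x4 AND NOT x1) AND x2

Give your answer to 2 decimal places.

NOT x1 = 1 − 0.44 = 0.56
x4 AND NOT x1 = min(a, b) on (0.94, 0.56) = 0.56
(x4 AND NOT x1) AND x2 = min(a, b) on (0.56, 0.29) = 0.29

0.29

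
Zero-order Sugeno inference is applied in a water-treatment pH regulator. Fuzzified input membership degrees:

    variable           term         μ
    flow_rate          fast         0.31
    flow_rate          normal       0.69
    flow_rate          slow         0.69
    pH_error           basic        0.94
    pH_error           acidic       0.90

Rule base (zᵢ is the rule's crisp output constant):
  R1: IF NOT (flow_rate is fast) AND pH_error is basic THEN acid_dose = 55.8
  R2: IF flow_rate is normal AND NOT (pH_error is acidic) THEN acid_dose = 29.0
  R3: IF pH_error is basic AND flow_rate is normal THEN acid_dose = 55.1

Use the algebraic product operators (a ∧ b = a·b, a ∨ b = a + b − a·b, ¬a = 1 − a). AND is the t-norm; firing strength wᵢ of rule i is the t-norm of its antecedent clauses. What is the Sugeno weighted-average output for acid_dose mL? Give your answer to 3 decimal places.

R1 (z=55.8): ¬fast=1−0.31=0.69, basic=0.94; AND[a·b] → w = 0.6486
R2 (z=29.0): normal=0.69, ¬acidic=1−0.90=0.10; AND[a·b] → w = 0.0690
R3 (z=55.1): basic=0.94, normal=0.69; AND[a·b] → w = 0.6486
Weighted average = (0.6486·55.8 + 0.0690·29.0 + 0.6486·55.1) / (0.6486 + 0.0690 + 0.6486)
  = 73.9307 / 1.3662 = 54.114

54.114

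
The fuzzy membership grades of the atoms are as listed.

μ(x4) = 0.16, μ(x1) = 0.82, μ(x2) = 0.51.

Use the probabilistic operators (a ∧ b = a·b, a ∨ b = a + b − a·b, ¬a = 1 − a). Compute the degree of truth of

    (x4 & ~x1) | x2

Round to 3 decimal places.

~x1 = 1 − 0.8200 = 0.1800
x4 & ~x1 = a·b on (0.1600, 0.1800) = 0.0288
(x4 & ~x1) | x2 = a + b − a·b on (0.0288, 0.5100) = 0.5241

0.524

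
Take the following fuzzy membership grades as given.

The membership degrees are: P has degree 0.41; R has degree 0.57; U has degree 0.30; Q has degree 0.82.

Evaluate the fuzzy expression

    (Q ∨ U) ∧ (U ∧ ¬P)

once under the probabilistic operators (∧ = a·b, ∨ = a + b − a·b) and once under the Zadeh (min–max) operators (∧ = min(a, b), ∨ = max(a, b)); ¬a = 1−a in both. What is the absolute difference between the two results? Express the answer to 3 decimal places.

Under probabilistic:
  Q ∨ U = a + b − a·b on (0.8200, 0.3000) = 0.8740
  ¬P = 1 − 0.4100 = 0.5900
  U ∧ ¬P = a·b on (0.3000, 0.5900) = 0.1770
  (Q ∨ U) ∧ (U ∧ ¬P) = a·b on (0.8740, 0.1770) = 0.1547
  → value = 0.1547
Under Zadeh (min–max):
  Q ∨ U = max(a, b) on (0.82, 0.30) = 0.82
  ¬P = 1 − 0.41 = 0.59
  U ∧ ¬P = min(a, b) on (0.30, 0.59) = 0.30
  (Q ∨ U) ∧ (U ∧ ¬P) = min(a, b) on (0.82, 0.30) = 0.30
  → value = 0.3000
|0.1547 − 0.3000| = 0.145

0.145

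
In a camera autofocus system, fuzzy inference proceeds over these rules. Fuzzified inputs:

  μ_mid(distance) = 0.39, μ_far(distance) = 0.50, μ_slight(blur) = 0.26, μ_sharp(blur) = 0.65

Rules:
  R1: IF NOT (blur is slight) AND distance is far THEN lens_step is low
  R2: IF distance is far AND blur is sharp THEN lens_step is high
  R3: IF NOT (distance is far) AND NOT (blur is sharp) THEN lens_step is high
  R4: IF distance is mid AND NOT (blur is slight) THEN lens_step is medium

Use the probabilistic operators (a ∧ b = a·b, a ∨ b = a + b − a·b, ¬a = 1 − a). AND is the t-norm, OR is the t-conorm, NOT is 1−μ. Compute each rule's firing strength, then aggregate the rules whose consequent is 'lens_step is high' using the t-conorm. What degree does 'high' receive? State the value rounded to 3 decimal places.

R1: ¬slight=1−0.26=0.74, far=0.50; AND[a·b] → w = 0.3700
R2: far=0.50, sharp=0.65; AND[a·b] → w = 0.3250
R3: ¬far=1−0.50=0.50, ¬sharp=1−0.65=0.35; AND[a·b] → w = 0.1750
R4: mid=0.39, ¬slight=1−0.26=0.74; AND[a·b] → w = 0.2886
Rules with consequent 'high': {R2, R3} → strengths 0.3250, 0.1750
Aggregate via t-conorm [a + b − a·b]: 0.4431

0.443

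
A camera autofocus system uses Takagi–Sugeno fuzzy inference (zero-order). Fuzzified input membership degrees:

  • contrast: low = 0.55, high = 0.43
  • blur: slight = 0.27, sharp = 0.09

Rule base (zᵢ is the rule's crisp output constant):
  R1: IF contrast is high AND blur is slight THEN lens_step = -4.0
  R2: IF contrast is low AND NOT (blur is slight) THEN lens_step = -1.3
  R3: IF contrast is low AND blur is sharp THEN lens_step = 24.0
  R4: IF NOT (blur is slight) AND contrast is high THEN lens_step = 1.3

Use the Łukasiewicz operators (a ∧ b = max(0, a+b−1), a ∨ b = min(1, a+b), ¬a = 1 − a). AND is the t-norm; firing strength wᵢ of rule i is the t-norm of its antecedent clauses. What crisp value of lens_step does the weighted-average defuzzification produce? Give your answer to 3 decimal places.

-0.355

R1 (z=-4.0): high=0.43, slight=0.27; AND[max(0, a+b−1)] → w = 0.00
R2 (z=-1.3): low=0.55, ¬slight=1−0.27=0.73; AND[max(0, a+b−1)] → w = 0.28
R3 (z=24.0): low=0.55, sharp=0.09; AND[max(0, a+b−1)] → w = 0.00
R4 (z=1.3): ¬slight=1−0.27=0.73, high=0.43; AND[max(0, a+b−1)] → w = 0.16
Weighted average = (0.00·-4.0 + 0.28·-1.3 + 0.00·24.0 + 0.16·1.3) / (0.00 + 0.28 + 0.00 + 0.16)
  = -0.1560 / 0.4400 = -0.355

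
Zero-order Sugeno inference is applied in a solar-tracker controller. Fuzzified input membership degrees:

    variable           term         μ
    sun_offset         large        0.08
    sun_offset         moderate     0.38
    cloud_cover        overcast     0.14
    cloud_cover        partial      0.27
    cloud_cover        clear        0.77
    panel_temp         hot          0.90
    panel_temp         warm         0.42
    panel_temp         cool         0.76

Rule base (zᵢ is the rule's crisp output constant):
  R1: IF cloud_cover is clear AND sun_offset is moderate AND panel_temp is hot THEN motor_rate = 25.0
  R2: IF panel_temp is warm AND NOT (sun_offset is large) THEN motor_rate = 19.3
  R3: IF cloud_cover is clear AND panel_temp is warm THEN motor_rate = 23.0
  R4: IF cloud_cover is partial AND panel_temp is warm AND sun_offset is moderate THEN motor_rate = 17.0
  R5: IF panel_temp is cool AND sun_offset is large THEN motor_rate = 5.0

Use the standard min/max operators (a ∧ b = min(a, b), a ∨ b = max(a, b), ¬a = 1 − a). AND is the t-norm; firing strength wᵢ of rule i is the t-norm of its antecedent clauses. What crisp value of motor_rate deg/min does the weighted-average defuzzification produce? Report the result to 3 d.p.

R1 (z=25.0): clear=0.77, moderate=0.38, hot=0.90; AND[min(a, b)] → w = 0.38
R2 (z=19.3): warm=0.42, ¬large=1−0.08=0.92; AND[min(a, b)] → w = 0.42
R3 (z=23.0): clear=0.77, warm=0.42; AND[min(a, b)] → w = 0.42
R4 (z=17.0): partial=0.27, warm=0.42, moderate=0.38; AND[min(a, b)] → w = 0.27
R5 (z=5.0): cool=0.76, large=0.08; AND[min(a, b)] → w = 0.08
Weighted average = (0.38·25.0 + 0.42·19.3 + 0.42·23.0 + 0.27·17.0 + 0.08·5.0) / (0.38 + 0.42 + 0.42 + 0.27 + 0.08)
  = 32.2560 / 1.5700 = 20.545

20.545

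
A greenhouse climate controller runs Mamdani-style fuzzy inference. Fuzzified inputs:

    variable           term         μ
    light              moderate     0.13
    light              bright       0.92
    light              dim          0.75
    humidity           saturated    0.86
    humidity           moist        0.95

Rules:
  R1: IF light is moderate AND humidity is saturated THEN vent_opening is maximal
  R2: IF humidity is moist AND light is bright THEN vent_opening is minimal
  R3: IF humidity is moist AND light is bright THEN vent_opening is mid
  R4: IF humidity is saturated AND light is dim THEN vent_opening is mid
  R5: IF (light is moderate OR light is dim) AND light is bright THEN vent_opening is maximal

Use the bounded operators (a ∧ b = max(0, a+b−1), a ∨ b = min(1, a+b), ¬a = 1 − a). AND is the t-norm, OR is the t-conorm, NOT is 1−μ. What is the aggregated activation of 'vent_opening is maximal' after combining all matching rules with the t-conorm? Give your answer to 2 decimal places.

R1: moderate=0.13, saturated=0.86; AND[max(0, a+b−1)] → w = 0.00
R2: moist=0.95, bright=0.92; AND[max(0, a+b−1)] → w = 0.87
R3: moist=0.95, bright=0.92; AND[max(0, a+b−1)] → w = 0.87
R4: saturated=0.86, dim=0.75; AND[max(0, a+b−1)] → w = 0.61
R5: (moderate=0.13 OR dim=0.75) = 0.88; AND[max(0, a+b−1)] with bright=0.92 → w = 0.80
Rules with consequent 'maximal': {R1, R5} → strengths 0.00, 0.80
Aggregate via t-conorm [min(1, a+b)]: 0.80

0.80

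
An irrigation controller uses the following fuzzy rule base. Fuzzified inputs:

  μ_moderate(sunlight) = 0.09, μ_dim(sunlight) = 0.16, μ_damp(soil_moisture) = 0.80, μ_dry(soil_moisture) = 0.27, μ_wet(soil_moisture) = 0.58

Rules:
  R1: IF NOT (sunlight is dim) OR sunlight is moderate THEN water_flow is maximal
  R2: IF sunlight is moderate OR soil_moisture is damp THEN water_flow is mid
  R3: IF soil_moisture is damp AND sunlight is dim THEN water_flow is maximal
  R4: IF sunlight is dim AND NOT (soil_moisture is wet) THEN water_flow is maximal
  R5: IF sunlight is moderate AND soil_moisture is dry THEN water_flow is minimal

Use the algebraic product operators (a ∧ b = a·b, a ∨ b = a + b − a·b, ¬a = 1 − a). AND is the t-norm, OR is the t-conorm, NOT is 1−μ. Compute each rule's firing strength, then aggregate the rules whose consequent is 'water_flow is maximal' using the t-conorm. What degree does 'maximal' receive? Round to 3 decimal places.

0.882

R1: ¬dim=1−0.16=0.84, moderate=0.09; OR[a + b − a·b] → w = 0.8544
R2: moderate=0.09, damp=0.80; OR[a + b − a·b] → w = 0.8180
R3: damp=0.80, dim=0.16; AND[a·b] → w = 0.1280
R4: dim=0.16, ¬wet=1−0.58=0.42; AND[a·b] → w = 0.0672
R5: moderate=0.09, dry=0.27; AND[a·b] → w = 0.0243
Rules with consequent 'maximal': {R1, R3, R4} → strengths 0.8544, 0.1280, 0.0672
Aggregate via t-conorm [a + b − a·b]: 0.8816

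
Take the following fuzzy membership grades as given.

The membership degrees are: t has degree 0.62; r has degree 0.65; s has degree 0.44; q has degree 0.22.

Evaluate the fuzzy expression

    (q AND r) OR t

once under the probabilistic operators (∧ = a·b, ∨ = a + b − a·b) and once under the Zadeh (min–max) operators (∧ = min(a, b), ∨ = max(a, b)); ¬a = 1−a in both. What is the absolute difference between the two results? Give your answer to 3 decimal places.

Under probabilistic:
  q AND r = a·b on (0.2200, 0.6500) = 0.1430
  (q AND r) OR t = a + b − a·b on (0.1430, 0.6200) = 0.6743
  → value = 0.6743
Under Zadeh (min–max):
  q AND r = min(a, b) on (0.22, 0.65) = 0.22
  (q AND r) OR t = max(a, b) on (0.22, 0.62) = 0.62
  → value = 0.6200
|0.6743 − 0.6200| = 0.054

0.054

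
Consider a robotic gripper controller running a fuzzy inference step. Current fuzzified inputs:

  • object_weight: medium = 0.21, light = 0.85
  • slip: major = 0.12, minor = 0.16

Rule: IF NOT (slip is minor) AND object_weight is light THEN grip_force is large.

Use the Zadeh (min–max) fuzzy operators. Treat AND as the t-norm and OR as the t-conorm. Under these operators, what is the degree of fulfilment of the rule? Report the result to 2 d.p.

firing strength: ¬minor=1−0.16=0.84, light=0.85; AND[min(a, b)] → w = 0.84

0.84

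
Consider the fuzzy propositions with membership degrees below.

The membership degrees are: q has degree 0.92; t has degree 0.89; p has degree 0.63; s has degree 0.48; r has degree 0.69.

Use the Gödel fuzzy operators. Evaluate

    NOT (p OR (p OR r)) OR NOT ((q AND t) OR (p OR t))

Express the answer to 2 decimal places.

p OR r = max(a, b) on (0.63, 0.69) = 0.69
p OR (p OR r) = max(a, b) on (0.63, 0.69) = 0.69
NOT (p OR (p OR r)) = 1 − 0.69 = 0.31
q AND t = min(a, b) on (0.92, 0.89) = 0.89
p OR t = max(a, b) on (0.63, 0.89) = 0.89
(q AND t) OR (p OR t) = max(a, b) on (0.89, 0.89) = 0.89
NOT ((q AND t) OR (p OR t)) = 1 − 0.89 = 0.11
NOT (p OR (p OR r)) OR NOT ((q AND t) OR (p OR t)) = max(a, b) on (0.31, 0.11) = 0.31

0.31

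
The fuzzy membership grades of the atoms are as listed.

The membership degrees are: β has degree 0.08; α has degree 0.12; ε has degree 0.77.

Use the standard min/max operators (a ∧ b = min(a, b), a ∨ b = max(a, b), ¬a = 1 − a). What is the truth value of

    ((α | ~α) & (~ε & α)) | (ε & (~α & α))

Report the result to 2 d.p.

~α = 1 − 0.12 = 0.88
α | ~α = max(a, b) on (0.12, 0.88) = 0.88
~ε = 1 − 0.77 = 0.23
~ε & α = min(a, b) on (0.23, 0.12) = 0.12
(α | ~α) & (~ε & α) = min(a, b) on (0.88, 0.12) = 0.12
~α = 1 − 0.12 = 0.88
~α & α = min(a, b) on (0.88, 0.12) = 0.12
ε & (~α & α) = min(a, b) on (0.77, 0.12) = 0.12
((α | ~α) & (~ε & α)) | (ε & (~α & α)) = max(a, b) on (0.12, 0.12) = 0.12

0.12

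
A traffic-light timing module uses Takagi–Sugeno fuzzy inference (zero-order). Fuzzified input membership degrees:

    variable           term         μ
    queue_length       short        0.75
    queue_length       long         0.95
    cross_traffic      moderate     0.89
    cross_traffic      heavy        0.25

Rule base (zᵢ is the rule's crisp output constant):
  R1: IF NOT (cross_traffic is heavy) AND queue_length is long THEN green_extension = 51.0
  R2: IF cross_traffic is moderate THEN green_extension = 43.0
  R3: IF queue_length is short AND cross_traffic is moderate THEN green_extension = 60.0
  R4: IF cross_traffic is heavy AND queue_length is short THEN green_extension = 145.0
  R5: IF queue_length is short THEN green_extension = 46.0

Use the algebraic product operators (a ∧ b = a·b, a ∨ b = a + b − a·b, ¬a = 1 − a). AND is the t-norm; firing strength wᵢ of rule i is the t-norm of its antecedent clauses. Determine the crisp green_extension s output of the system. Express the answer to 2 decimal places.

R1 (z=51.0): ¬heavy=1−0.25=0.75, long=0.95; AND[a·b] → w = 0.7125
R2 (z=43.0): moderate=0.89 → w = 0.8900
R3 (z=60.0): short=0.75, moderate=0.89; AND[a·b] → w = 0.6675
R4 (z=145.0): heavy=0.25, short=0.75; AND[a·b] → w = 0.1875
R5 (z=46.0): short=0.75 → w = 0.7500
Weighted average = (0.7125·51.0 + 0.8900·43.0 + 0.6675·60.0 + 0.1875·145.0 + 0.7500·46.0) / (0.7125 + 0.8900 + 0.6675 + 0.1875 + 0.7500)
  = 176.3450 / 3.2075 = 54.98

54.98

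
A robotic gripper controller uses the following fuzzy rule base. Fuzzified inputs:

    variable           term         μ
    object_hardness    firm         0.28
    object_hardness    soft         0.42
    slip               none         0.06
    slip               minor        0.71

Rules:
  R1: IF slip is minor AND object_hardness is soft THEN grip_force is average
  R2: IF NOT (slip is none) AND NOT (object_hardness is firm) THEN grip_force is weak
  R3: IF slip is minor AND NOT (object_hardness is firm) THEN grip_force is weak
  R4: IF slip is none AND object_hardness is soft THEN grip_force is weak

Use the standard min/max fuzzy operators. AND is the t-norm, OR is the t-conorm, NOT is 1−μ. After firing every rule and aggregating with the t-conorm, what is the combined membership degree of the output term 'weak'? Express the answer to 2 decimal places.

0.72

R1: minor=0.71, soft=0.42; AND[min(a, b)] → w = 0.42
R2: ¬none=1−0.06=0.94, ¬firm=1−0.28=0.72; AND[min(a, b)] → w = 0.72
R3: minor=0.71, ¬firm=1−0.28=0.72; AND[min(a, b)] → w = 0.71
R4: none=0.06, soft=0.42; AND[min(a, b)] → w = 0.06
Rules with consequent 'weak': {R2, R3, R4} → strengths 0.72, 0.71, 0.06
Aggregate via t-conorm [max(a, b)]: 0.72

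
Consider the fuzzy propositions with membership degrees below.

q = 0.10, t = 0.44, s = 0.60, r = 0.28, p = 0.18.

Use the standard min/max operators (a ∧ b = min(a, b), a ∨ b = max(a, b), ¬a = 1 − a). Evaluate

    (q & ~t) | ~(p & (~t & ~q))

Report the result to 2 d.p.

~t = 1 − 0.44 = 0.56
q & ~t = min(a, b) on (0.10, 0.56) = 0.10
~t = 1 − 0.44 = 0.56
~q = 1 − 0.10 = 0.90
~t & ~q = min(a, b) on (0.56, 0.90) = 0.56
p & (~t & ~q) = min(a, b) on (0.18, 0.56) = 0.18
~(p & (~t & ~q)) = 1 − 0.18 = 0.82
(q & ~t) | ~(p & (~t & ~q)) = max(a, b) on (0.10, 0.82) = 0.82

0.82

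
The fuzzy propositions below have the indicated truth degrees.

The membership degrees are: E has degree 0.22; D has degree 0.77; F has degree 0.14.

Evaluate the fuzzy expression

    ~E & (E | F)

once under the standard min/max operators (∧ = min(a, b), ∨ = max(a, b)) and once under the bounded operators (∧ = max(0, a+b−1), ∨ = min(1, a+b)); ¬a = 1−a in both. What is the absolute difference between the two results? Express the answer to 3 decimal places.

Under standard min/max:
  ~E = 1 − 0.22 = 0.78
  E | F = max(a, b) on (0.22, 0.14) = 0.22
  ~E & (E | F) = min(a, b) on (0.78, 0.22) = 0.22
  → value = 0.2200
Under bounded:
  ~E = 1 − 0.22 = 0.78
  E | F = min(1, a+b) on (0.22, 0.14) = 0.36
  ~E & (E | F) = max(0, a+b−1) on (0.78, 0.36) = 0.14
  → value = 0.1400
|0.2200 − 0.1400| = 0.080

0.080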